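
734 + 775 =1509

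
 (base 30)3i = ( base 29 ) 3L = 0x6C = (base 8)154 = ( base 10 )108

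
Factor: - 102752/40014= - 2^4*3^( - 4)*13^1 = - 208/81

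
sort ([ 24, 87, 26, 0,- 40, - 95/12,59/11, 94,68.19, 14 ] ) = [ - 40,-95/12,  0,59/11,  14,24,  26,  68.19, 87,  94 ]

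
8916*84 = 748944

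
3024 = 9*336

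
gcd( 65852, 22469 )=1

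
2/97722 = 1/48861= 0.00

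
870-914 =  - 44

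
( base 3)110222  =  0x15E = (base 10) 350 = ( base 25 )E0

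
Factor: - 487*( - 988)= 2^2*  13^1* 19^1* 487^1 = 481156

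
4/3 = 4/3=1.33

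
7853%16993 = 7853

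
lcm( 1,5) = 5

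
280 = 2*140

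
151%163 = 151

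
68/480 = 17/120 = 0.14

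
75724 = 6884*11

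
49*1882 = 92218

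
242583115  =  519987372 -277404257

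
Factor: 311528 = 2^3*7^1*5563^1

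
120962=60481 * 2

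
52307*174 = 9101418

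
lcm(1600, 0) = 0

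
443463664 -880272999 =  - 436809335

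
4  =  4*1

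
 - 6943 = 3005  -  9948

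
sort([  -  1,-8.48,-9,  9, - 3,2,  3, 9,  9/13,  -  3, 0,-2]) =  [-9 ,-8.48,  -  3, - 3, - 2,-1,0, 9/13 , 2 , 3, 9,  9 ] 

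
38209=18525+19684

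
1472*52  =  76544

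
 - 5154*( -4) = 20616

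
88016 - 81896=6120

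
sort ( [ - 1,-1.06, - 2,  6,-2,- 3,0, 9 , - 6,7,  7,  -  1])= [  -  6,-3,-2,  -  2, - 1.06,-1, - 1, 0, 6, 7,7 , 9] 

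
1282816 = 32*40088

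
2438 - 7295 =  - 4857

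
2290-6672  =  -4382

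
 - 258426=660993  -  919419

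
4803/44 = 109 + 7/44 = 109.16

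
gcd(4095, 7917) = 273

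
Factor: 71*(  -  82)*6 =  -2^2*3^1*41^1*71^1 = - 34932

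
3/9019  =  3/9019 = 0.00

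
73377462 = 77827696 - 4450234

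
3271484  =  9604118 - 6332634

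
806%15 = 11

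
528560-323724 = 204836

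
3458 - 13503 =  - 10045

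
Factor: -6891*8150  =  -2^1*3^1*5^2*163^1 * 2297^1 = - 56161650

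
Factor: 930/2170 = 3/7 =3^1*7^(-1)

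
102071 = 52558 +49513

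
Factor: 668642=2^1 *13^1*25717^1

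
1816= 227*8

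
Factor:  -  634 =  - 2^1 * 317^1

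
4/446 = 2/223=0.01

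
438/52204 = 219/26102  =  0.01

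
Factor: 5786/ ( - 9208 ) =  -2^( - 2 )*11^1*263^1*1151^( -1)=- 2893/4604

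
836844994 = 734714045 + 102130949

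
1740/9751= 1740/9751 = 0.18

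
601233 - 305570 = 295663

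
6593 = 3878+2715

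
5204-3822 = 1382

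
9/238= 9/238 = 0.04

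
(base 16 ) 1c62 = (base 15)2246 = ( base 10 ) 7266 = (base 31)7hc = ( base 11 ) 5506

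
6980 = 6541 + 439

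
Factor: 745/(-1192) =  - 2^( - 3 )*5^1= -5/8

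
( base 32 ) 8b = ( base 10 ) 267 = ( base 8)413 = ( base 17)fc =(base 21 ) cf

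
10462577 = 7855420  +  2607157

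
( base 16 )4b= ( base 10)75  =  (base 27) 2L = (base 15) 50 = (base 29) 2H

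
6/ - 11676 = -1/1946 = -0.00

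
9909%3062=723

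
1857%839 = 179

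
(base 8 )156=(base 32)3E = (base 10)110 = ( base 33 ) 3B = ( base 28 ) 3Q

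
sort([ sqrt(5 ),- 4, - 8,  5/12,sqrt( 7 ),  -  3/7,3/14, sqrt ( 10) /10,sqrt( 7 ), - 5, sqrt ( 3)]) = [ - 8,  -  5, - 4,- 3/7, 3/14,sqrt( 10) /10, 5/12, sqrt (3 ), sqrt(5),sqrt( 7 ), sqrt( 7 )] 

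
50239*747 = 37528533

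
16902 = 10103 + 6799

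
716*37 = 26492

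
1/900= 1/900 = 0.00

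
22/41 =22/41= 0.54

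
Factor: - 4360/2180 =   -  2 = - 2^1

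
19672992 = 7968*2469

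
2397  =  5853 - 3456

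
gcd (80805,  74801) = 1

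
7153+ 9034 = 16187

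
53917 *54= 2911518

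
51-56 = -5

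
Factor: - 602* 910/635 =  - 109564/127 = - 2^2*7^2*13^1 * 43^1*127^(-1)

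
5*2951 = 14755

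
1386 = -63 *( - 22 )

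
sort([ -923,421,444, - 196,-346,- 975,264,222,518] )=[ -975, - 923 , - 346, -196,222,264,421,444, 518 ] 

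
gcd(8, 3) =1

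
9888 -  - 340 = 10228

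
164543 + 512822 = 677365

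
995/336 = 2+323/336 = 2.96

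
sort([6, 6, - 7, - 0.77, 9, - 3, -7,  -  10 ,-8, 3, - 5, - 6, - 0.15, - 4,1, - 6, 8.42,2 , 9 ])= [ - 10,  -  8, - 7, - 7, -6, - 6, - 5, - 4, - 3, - 0.77 ,-0.15, 1,  2,3,6,6, 8.42 , 9,9 ]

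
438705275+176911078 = 615616353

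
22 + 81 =103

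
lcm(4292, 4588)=133052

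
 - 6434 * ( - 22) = 141548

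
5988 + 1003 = 6991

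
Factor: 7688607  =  3^1*17^1*41^1*3677^1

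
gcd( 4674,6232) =1558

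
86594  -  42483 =44111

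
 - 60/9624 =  - 5/802 = -0.01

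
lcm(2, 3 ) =6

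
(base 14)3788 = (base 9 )14304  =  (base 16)25fc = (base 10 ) 9724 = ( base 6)113004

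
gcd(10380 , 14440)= 20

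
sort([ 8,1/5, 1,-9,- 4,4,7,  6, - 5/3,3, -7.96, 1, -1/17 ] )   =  [-9, - 7.96, -4, -5/3, - 1/17,1/5, 1, 1, 3,4,6,7 , 8]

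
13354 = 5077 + 8277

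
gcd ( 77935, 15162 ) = 1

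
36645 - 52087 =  - 15442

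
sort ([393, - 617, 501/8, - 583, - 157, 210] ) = [ -617, - 583, - 157, 501/8, 210,393] 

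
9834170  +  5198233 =15032403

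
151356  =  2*75678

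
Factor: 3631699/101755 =5^ ( - 1)*29^1*47^( - 1 ) * 433^( - 1 )*125231^1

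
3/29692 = 3/29692 = 0.00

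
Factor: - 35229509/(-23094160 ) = 2^(  -  4 )*5^(-1)*7^1*17^(-1)*431^1*11677^1*16981^(- 1)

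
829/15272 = 829/15272 = 0.05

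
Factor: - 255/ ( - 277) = 3^1 * 5^1 * 17^1*277^( - 1) 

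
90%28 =6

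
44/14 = 22/7= 3.14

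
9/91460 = 9/91460 =0.00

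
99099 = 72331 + 26768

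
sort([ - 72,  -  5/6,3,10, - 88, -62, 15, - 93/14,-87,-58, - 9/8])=[ - 88, - 87 ,-72, - 62, - 58,-93/14, - 9/8,-5/6,3 , 10,15] 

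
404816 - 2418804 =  -2013988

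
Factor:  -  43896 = -2^3 *3^1*31^1 * 59^1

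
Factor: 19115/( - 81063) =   -  3^(-2)*5^1 * 3823^1*9007^(-1)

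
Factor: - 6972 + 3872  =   - 3100 = - 2^2*5^2*31^1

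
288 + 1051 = 1339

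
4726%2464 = 2262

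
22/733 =22/733 = 0.03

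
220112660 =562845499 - 342732839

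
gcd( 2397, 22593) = 51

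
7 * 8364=58548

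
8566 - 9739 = -1173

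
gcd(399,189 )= 21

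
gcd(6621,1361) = 1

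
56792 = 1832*31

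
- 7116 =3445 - 10561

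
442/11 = 442/11 = 40.18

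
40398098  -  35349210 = 5048888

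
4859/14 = 4859/14= 347.07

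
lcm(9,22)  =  198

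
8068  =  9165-1097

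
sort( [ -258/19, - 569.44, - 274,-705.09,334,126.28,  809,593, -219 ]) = [  -  705.09, - 569.44, - 274, - 219, - 258/19 , 126.28 , 334 , 593, 809]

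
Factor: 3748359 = 3^1*37^1*33769^1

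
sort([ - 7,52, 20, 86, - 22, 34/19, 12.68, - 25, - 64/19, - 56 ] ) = [ - 56, - 25, - 22, - 7, - 64/19, 34/19,12.68, 20,52,  86] 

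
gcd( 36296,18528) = 8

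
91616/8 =11452=11452.00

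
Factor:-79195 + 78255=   -940 = -2^2*5^1*47^1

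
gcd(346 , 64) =2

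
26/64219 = 26/64219=0.00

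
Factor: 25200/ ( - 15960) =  - 2^1*3^1*5^1*19^( - 1) = - 30/19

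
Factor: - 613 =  - 613^1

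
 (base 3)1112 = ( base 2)101001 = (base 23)1I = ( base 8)51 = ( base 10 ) 41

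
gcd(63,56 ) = 7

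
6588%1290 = 138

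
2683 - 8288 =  - 5605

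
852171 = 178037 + 674134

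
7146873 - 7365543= - 218670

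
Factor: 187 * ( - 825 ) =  - 154275 = - 3^1  *  5^2*11^2*17^1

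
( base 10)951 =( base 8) 1667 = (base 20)27b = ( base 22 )1L5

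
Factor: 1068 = 2^2 * 3^1*89^1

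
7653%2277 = 822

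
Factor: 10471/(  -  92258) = -2^( - 1)*37^1*163^(-1 ) = -  37/326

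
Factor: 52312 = 2^3*13^1*503^1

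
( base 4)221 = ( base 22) 1J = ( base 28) 1D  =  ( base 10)41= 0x29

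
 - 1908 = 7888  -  9796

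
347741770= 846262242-498520472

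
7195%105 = 55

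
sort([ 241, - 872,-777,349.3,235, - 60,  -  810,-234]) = [-872, - 810, - 777, - 234, - 60,235,241,349.3 ]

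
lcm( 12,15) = 60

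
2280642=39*58478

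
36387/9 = 4043 = 4043.00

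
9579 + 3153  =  12732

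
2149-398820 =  - 396671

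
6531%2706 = 1119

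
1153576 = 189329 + 964247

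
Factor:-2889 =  - 3^3*107^1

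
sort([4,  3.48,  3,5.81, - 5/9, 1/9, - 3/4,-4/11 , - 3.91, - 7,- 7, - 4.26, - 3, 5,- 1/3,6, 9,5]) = [ - 7, - 7, - 4.26,-3.91, - 3, - 3/4  , - 5/9,-4/11, - 1/3,1/9 , 3, 3.48, 4,5, 5,5.81,  6,9] 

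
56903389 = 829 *68641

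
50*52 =2600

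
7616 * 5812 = 44264192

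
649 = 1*649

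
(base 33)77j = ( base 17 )1a42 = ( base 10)7873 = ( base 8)17301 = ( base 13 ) 3778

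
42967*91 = 3909997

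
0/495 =0 = 0.00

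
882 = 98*9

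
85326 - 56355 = 28971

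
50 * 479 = 23950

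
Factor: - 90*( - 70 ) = 2^2*3^2*5^2*7^1 = 6300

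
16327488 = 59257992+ - 42930504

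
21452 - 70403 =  - 48951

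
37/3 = 37/3 = 12.33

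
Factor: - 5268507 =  - 3^1*179^1*9811^1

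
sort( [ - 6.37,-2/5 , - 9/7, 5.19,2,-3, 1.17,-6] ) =[ - 6.37, - 6,-3,-9/7, - 2/5, 1.17, 2, 5.19] 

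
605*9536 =5769280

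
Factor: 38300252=2^2*17^1*31^1*18169^1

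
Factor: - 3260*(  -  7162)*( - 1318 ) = - 2^4*5^1 *163^1*659^1*3581^1  =  - 30772822160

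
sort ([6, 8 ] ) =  [ 6 , 8] 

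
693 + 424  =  1117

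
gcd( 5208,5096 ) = 56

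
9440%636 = 536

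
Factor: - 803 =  - 11^1*73^1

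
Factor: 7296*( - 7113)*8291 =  -2^7*3^2*19^1*2371^1*8291^1 = - 430273450368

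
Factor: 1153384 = 2^3  *  144173^1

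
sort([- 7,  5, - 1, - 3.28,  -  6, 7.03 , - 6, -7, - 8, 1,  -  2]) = [ - 8,-7, - 7,  -  6, -6, - 3.28, - 2,-1,1,5,  7.03] 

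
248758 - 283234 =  - 34476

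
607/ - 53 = -607/53 = - 11.45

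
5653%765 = 298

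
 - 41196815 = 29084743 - 70281558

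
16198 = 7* 2314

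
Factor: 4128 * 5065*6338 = 132516932160 = 2^6*3^1 * 5^1*43^1*1013^1*3169^1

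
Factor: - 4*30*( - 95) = 2^3 * 3^1*5^2*19^1 = 11400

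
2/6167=2/6167  =  0.00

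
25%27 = 25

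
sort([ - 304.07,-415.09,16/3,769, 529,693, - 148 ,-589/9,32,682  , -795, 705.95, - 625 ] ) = [ - 795, - 625, - 415.09, - 304.07, - 148, -589/9, 16/3, 32, 529, 682, 693,  705.95, 769 ] 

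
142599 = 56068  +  86531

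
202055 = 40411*5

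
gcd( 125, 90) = 5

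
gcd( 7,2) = 1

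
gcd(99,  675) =9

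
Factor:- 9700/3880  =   - 5/2  =  - 2^ ( - 1 ) * 5^1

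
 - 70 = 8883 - 8953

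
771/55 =14 + 1/55=   14.02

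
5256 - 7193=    - 1937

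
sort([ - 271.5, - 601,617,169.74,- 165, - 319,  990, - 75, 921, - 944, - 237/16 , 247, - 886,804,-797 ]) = [ - 944,-886, - 797, -601, - 319, - 271.5,  -  165, - 75, - 237/16,169.74,247, 617,804,921,990 ]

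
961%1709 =961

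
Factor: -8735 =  - 5^1*1747^1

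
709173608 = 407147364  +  302026244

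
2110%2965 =2110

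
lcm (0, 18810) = 0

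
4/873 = 4/873 = 0.00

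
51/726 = 17/242 = 0.07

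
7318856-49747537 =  - 42428681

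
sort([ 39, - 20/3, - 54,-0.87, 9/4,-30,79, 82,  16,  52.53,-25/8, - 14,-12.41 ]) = [- 54,-30,-14, - 12.41, - 20/3, - 25/8, - 0.87,9/4,16,  39, 52.53, 79,82]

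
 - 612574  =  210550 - 823124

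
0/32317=0= 0.00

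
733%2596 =733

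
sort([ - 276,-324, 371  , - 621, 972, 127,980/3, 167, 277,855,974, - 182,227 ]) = [ - 621, - 324, - 276, - 182,  127 , 167, 227, 277,  980/3, 371, 855,972, 974]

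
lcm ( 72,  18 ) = 72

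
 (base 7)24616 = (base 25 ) a96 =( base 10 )6481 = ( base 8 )14521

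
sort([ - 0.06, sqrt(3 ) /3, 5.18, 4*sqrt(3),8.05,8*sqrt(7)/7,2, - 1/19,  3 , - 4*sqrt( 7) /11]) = [ - 4*sqrt (7)/11, - 0.06, - 1/19, sqrt( 3)/3, 2,3,8 *sqrt(7 ) /7,5.18, 4*sqrt( 3),8.05]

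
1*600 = 600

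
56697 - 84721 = -28024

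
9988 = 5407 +4581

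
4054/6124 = 2027/3062 =0.66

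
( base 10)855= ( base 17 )2G5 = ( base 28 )12f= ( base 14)451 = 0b1101010111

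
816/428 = 1 + 97/107 = 1.91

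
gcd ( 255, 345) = 15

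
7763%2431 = 470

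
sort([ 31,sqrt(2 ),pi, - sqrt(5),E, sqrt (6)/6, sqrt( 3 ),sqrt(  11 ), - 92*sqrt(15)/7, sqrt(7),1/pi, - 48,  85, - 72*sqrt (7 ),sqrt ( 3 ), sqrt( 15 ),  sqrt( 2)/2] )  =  [ - 72*sqrt( 7), - 92*sqrt (15 ) /7, -48, - sqrt(5 ),1/pi,sqrt(6 )/6,sqrt(2)/2 , sqrt( 2) , sqrt( 3), sqrt( 3 ),sqrt(7 ), E,  pi, sqrt( 11 ), sqrt( 15),31,85 ] 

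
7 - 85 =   -  78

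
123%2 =1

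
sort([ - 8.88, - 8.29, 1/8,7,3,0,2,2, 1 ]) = [ - 8.88,-8.29 , 0,1/8,1 , 2,2,3 , 7 ]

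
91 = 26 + 65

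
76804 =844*91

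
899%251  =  146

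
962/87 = 11 + 5/87 = 11.06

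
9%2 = 1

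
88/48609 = 8/4419 = 0.00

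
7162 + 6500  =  13662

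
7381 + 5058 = 12439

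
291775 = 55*5305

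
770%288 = 194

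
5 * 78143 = 390715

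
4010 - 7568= - 3558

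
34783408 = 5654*6152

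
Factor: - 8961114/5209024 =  - 4480557/2604512=-  2^ (-5)*3^1*43^1*47^1*199^( - 1)*409^( - 1)*739^1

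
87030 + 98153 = 185183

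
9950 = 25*398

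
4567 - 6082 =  - 1515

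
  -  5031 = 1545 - 6576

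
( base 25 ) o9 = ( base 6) 2453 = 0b1001100001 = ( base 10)609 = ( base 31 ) jk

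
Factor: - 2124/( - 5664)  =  3/8=2^ ( - 3)*3^1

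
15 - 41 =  - 26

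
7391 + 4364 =11755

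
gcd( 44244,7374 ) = 7374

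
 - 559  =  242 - 801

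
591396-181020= 410376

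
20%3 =2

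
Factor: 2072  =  2^3*7^1 * 37^1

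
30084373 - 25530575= 4553798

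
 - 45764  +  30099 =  - 15665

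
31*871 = 27001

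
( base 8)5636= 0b101110011110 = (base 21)6fd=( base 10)2974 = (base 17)a4g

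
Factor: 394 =2^1*197^1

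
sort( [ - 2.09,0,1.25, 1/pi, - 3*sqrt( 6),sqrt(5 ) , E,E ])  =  [ - 3*sqrt(6 ), - 2.09,0,1/pi,1.25,sqrt( 5), E,E]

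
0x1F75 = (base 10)8053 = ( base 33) 7D1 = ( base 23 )F53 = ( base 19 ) 135G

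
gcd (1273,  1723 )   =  1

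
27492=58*474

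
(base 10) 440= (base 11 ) 370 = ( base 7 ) 1166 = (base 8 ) 670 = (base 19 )143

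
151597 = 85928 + 65669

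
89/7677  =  89/7677= 0.01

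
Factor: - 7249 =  - 11^1*659^1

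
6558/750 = 8 + 93/125 = 8.74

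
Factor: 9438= 2^1  *3^1*11^2*13^1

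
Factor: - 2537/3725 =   -  5^( - 2 )*  43^1*59^1* 149^( -1 ) 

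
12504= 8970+3534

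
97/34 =2 + 29/34 =2.85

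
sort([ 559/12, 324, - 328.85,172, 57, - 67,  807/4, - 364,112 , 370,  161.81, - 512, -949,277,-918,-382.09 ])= [ - 949,-918, - 512, - 382.09, - 364,  -  328.85, - 67, 559/12,57, 112, 161.81,172, 807/4, 277, 324, 370 ]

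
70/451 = 70/451 =0.16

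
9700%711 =457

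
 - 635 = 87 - 722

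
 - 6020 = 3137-9157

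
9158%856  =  598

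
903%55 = 23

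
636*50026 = 31816536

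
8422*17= 143174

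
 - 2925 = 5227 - 8152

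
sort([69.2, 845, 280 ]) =[69.2,280,845 ]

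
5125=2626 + 2499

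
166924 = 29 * 5756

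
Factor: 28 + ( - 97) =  - 69 = -  3^1*23^1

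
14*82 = 1148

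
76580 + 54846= 131426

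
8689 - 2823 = 5866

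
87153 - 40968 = 46185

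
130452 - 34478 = 95974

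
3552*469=1665888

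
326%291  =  35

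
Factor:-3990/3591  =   - 2^1*3^( - 2)*5^1 = - 10/9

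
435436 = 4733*92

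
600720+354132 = 954852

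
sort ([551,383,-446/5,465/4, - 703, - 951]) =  [ - 951, - 703, - 446/5,  465/4,383, 551] 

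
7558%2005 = 1543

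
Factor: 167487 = 3^1*55829^1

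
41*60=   2460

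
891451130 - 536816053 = 354635077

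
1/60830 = 1/60830 = 0.00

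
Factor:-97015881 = -3^1*19^1 * 41^1*41513^1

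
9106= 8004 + 1102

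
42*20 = 840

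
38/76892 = 19/38446  =  0.00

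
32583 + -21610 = 10973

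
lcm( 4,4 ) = 4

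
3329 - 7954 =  - 4625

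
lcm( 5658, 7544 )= 22632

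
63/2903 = 63/2903 =0.02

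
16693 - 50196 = -33503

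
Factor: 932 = 2^2*233^1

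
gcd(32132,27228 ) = 4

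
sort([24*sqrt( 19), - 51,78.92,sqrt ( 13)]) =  [ - 51,  sqrt (13 ), 78.92, 24* sqrt( 19)]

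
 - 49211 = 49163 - 98374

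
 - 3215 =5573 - 8788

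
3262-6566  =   - 3304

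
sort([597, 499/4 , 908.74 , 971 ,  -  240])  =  [-240,499/4,597,  908.74 , 971]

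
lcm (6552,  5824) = 52416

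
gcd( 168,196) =28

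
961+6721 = 7682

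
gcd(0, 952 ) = 952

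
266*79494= 21145404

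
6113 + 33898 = 40011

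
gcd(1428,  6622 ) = 14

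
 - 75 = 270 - 345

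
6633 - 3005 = 3628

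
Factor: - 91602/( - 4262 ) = 45801/2131 = 3^2*7^1 * 727^1 * 2131^(-1 ) 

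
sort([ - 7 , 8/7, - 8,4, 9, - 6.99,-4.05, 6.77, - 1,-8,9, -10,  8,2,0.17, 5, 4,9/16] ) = [ - 10,  -  8, -8, - 7, - 6.99, - 4.05, -1,0.17, 9/16, 8/7, 2, 4, 4,5, 6.77,  8, 9, 9 ] 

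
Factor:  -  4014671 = -4014671^1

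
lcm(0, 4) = 0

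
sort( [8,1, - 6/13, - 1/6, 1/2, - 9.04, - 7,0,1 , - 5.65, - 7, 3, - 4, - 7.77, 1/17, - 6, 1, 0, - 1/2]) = [ - 9.04, - 7.77,  -  7, - 7, - 6, -5.65 , - 4,-1/2, - 6/13, - 1/6, 0, 0,  1/17,1/2, 1, 1,1, 3 , 8 ] 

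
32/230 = 16/115 = 0.14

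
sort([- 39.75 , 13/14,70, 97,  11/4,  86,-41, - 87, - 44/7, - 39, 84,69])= [-87, - 41, - 39.75 , - 39, - 44/7, 13/14,11/4, 69, 70,  84,86,  97] 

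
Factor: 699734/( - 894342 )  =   - 3^( -1 ) * 7^1*151^1*331^1*149057^( - 1) = - 349867/447171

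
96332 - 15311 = 81021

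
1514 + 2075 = 3589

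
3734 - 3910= - 176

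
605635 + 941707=1547342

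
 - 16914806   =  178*( - 95027)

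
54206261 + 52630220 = 106836481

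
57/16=57/16= 3.56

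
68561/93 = 68561/93 = 737.22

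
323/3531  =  323/3531 = 0.09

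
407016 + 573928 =980944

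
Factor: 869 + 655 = 2^2*3^1*127^1  =  1524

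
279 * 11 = 3069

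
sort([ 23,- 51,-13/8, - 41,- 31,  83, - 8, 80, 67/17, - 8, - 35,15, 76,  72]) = [ -51, -41, - 35, - 31,- 8, - 8,-13/8  ,  67/17 , 15, 23,72, 76,80, 83]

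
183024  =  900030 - 717006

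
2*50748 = 101496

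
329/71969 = 329/71969 = 0.00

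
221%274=221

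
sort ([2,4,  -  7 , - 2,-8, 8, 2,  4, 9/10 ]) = [-8, - 7,-2,  9/10,2, 2 , 4, 4 , 8] 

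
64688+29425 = 94113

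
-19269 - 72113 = -91382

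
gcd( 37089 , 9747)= 9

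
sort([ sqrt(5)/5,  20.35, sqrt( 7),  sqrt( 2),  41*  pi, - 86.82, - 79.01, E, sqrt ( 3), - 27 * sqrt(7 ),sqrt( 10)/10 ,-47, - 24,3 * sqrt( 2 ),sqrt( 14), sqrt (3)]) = [ - 86.82, - 79.01, - 27*sqrt( 7) , - 47,  -  24 , sqrt(  10 ) /10, sqrt( 5 ) /5,  sqrt( 2),  sqrt(3),sqrt(3 ),  sqrt(7 ), E , sqrt(14), 3 * sqrt ( 2), 20.35,41*pi]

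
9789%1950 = 39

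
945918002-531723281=414194721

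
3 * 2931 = 8793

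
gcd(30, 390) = 30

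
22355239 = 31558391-9203152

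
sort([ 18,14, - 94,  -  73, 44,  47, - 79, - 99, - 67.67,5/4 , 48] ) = [- 99,  -  94, - 79,- 73,-67.67,5/4,14,18,44,47,  48 ]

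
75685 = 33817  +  41868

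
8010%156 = 54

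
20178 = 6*3363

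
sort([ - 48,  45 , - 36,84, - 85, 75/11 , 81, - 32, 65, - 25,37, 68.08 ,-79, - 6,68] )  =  [ - 85,  -  79 , - 48 , - 36,  -  32, - 25, - 6, 75/11, 37,45,65,68,68.08,  81,84 ] 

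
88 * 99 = 8712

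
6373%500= 373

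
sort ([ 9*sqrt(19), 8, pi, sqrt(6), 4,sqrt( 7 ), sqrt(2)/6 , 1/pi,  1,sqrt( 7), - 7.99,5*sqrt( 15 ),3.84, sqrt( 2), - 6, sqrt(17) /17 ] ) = [ - 7.99, - 6,  sqrt( 2)/6, sqrt ( 17) /17, 1/pi,1,  sqrt(2 ),sqrt ( 6), sqrt (7 ), sqrt(7), pi, 3.84, 4, 8, 5 * sqrt (15), 9*sqrt(19)]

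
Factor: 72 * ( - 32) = -2304 = -  2^8*3^2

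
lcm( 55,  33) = 165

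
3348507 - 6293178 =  - 2944671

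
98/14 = 7 = 7.00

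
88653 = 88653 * 1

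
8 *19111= 152888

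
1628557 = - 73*( - 22309 )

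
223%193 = 30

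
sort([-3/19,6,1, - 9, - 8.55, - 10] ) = [ - 10, -9,-8.55,-3/19,1, 6] 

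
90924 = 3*30308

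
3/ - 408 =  - 1/136 =- 0.01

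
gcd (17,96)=1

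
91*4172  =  379652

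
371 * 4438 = 1646498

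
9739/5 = 9739/5 =1947.80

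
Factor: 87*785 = 68295=3^1*5^1*29^1*157^1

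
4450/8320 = 445/832 =0.53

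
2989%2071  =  918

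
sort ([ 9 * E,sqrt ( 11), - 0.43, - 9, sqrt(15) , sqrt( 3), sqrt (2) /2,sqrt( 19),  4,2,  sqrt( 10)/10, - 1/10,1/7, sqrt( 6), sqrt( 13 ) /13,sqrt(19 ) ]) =[ - 9, - 0.43,  -  1/10, 1/7 , sqrt( 13) /13, sqrt( 10)/10,sqrt (2 ) /2, sqrt (3), 2, sqrt(6 ),sqrt ( 11 ),sqrt(15 ),4 , sqrt(19) , sqrt( 19 ),9*E ]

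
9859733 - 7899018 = 1960715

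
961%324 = 313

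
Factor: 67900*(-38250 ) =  - 2597175000  =  - 2^3*3^2 *5^5*7^1* 17^1*97^1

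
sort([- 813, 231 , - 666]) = [  -  813,-666, 231 ] 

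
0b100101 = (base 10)37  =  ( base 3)1101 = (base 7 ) 52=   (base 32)15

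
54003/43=1255+ 38/43= 1255.88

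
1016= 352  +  664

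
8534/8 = 1066 + 3/4= 1066.75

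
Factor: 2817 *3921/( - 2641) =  - 3^3 * 19^( - 1)*139^( - 1 )*313^1*1307^1= -11045457/2641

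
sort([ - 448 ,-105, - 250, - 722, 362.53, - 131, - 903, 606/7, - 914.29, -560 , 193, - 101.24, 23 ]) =[ - 914.29  , - 903 ,-722, - 560, - 448,-250, - 131, - 105, - 101.24,23,606/7, 193 , 362.53 ] 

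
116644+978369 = 1095013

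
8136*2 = 16272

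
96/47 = 96/47 = 2.04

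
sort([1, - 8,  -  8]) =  [ - 8, - 8, 1 ]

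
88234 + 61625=149859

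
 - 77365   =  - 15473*5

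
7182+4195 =11377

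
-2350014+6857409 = 4507395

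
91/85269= 91/85269 = 0.00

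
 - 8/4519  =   - 8/4519 = - 0.00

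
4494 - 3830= 664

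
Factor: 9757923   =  3^1*7^1*464663^1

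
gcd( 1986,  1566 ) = 6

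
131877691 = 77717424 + 54160267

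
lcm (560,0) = 0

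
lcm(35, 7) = 35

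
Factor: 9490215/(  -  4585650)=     -  2^( - 1)*5^ ( - 1)*7^1*67^1*71^1 * 1609^( -1) = - 33299/16090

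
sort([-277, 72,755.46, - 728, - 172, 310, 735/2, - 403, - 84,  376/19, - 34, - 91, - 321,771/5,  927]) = [ - 728, - 403, - 321, - 277,-172, - 91, - 84, - 34 , 376/19, 72, 771/5, 310,  735/2, 755.46, 927]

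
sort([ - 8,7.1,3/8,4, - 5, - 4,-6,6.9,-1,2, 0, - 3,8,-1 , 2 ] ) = [ - 8, -6,  -  5, - 4, - 3, - 1 ,-1, 0,3/8,2, 2, 4,6.9, 7.1,8 ]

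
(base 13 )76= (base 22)49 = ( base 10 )97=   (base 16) 61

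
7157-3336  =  3821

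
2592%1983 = 609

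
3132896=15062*208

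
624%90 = 84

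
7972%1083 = 391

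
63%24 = 15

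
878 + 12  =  890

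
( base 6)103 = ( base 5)124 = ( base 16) 27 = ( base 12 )33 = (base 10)39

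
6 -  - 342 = 348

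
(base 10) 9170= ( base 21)kge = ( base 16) 23d2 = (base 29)aq6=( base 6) 110242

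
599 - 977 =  - 378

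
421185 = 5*84237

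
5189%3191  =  1998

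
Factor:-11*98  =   - 1078  =  - 2^1*7^2*11^1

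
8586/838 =4293/419=10.25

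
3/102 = 1/34=0.03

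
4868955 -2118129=2750826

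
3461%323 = 231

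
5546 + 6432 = 11978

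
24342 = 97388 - 73046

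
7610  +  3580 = 11190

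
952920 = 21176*45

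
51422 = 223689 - 172267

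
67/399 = 67/399 = 0.17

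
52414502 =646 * 81137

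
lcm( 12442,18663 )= 37326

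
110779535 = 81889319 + 28890216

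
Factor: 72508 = 2^2*18127^1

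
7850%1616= 1386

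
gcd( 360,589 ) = 1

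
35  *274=9590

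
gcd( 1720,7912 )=344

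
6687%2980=727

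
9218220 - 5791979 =3426241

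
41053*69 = 2832657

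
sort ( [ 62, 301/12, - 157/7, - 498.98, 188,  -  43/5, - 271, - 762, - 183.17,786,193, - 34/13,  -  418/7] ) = [  -  762,-498.98, - 271, - 183.17, - 418/7,-157/7, - 43/5, - 34/13,301/12,62, 188,193, 786 ]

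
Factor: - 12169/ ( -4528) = 43/16 = 2^(-4) * 43^1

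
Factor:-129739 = - 137^1*947^1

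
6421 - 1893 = 4528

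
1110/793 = 1 + 317/793 = 1.40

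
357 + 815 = 1172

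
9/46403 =9/46403  =  0.00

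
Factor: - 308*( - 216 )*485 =2^5* 3^3*5^1 * 7^1*11^1 * 97^1 = 32266080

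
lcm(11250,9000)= 45000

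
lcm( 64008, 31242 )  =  2624328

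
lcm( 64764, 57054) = 2396268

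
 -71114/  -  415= 71114/415=171.36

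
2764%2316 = 448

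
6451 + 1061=7512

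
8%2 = 0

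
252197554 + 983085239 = 1235282793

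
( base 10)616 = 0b1001101000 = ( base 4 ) 21220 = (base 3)211211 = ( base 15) 2B1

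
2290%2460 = 2290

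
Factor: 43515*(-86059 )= - 3^2*5^1*41^1*967^1*2099^1 = - 3744857385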